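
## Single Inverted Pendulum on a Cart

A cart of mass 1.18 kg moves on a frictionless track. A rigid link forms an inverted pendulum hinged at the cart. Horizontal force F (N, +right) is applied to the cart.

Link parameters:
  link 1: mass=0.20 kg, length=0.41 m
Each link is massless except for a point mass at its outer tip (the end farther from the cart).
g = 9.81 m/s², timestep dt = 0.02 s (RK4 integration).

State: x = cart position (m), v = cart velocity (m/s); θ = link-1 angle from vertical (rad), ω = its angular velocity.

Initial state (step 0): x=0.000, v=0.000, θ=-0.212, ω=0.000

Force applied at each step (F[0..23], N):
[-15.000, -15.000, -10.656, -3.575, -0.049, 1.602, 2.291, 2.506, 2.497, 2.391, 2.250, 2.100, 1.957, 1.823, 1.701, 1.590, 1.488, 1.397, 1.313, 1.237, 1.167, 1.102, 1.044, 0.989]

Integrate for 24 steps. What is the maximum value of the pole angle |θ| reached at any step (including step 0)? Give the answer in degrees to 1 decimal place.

apply F[0]=-15.000 → step 1: x=-0.002, v=-0.246, θ=-0.207, ω=0.486
apply F[1]=-15.000 → step 2: x=-0.010, v=-0.492, θ=-0.193, ω=0.979
apply F[2]=-10.656 → step 3: x=-0.021, v=-0.666, θ=-0.170, ω=1.310
apply F[3]=-3.575 → step 4: x=-0.035, v=-0.722, θ=-0.143, ω=1.370
apply F[4]=-0.049 → step 5: x=-0.050, v=-0.718, θ=-0.116, ω=1.301
apply F[5]=+1.602 → step 6: x=-0.064, v=-0.688, θ=-0.091, ω=1.178
apply F[6]=+2.291 → step 7: x=-0.077, v=-0.647, θ=-0.069, ω=1.039
apply F[7]=+2.506 → step 8: x=-0.090, v=-0.603, θ=-0.050, ω=0.903
apply F[8]=+2.497 → step 9: x=-0.101, v=-0.559, θ=-0.033, ω=0.776
apply F[9]=+2.391 → step 10: x=-0.112, v=-0.518, θ=-0.019, ω=0.663
apply F[10]=+2.250 → step 11: x=-0.122, v=-0.479, θ=-0.006, ω=0.563
apply F[11]=+2.100 → step 12: x=-0.131, v=-0.443, θ=0.004, ω=0.476
apply F[12]=+1.957 → step 13: x=-0.140, v=-0.411, θ=0.013, ω=0.400
apply F[13]=+1.823 → step 14: x=-0.148, v=-0.380, θ=0.020, ω=0.334
apply F[14]=+1.701 → step 15: x=-0.155, v=-0.352, θ=0.026, ω=0.276
apply F[15]=+1.590 → step 16: x=-0.162, v=-0.326, θ=0.031, ω=0.227
apply F[16]=+1.488 → step 17: x=-0.168, v=-0.302, θ=0.035, ω=0.184
apply F[17]=+1.397 → step 18: x=-0.174, v=-0.280, θ=0.038, ω=0.147
apply F[18]=+1.313 → step 19: x=-0.179, v=-0.259, θ=0.041, ω=0.115
apply F[19]=+1.237 → step 20: x=-0.184, v=-0.239, θ=0.043, ω=0.087
apply F[20]=+1.167 → step 21: x=-0.189, v=-0.221, θ=0.045, ω=0.063
apply F[21]=+1.102 → step 22: x=-0.193, v=-0.204, θ=0.046, ω=0.043
apply F[22]=+1.044 → step 23: x=-0.197, v=-0.187, θ=0.046, ω=0.026
apply F[23]=+0.989 → step 24: x=-0.201, v=-0.172, θ=0.047, ω=0.011
Max |angle| over trajectory = 0.212 rad = 12.1°.

Answer: 12.1°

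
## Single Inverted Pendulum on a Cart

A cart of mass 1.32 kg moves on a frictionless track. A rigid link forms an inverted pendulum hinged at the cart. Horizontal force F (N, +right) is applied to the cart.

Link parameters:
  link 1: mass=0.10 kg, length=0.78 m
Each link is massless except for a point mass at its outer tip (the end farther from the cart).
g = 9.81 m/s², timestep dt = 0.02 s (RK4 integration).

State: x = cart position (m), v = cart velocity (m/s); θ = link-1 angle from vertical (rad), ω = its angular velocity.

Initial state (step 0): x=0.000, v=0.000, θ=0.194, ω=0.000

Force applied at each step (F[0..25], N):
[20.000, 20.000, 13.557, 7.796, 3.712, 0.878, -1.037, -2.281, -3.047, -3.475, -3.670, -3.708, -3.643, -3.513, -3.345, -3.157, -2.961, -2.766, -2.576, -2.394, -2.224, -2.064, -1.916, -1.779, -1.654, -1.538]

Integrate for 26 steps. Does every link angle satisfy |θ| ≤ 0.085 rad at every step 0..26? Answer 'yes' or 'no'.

apply F[0]=+20.000 → step 1: x=0.003, v=0.299, θ=0.191, ω=-0.329
apply F[1]=+20.000 → step 2: x=0.012, v=0.599, θ=0.181, ω=-0.659
apply F[2]=+13.557 → step 3: x=0.026, v=0.802, θ=0.166, ω=-0.872
apply F[3]=+7.796 → step 4: x=0.043, v=0.917, θ=0.147, ω=-0.979
apply F[4]=+3.712 → step 5: x=0.062, v=0.972, θ=0.127, ω=-1.014
apply F[5]=+0.878 → step 6: x=0.082, v=0.983, θ=0.107, ω=-0.999
apply F[6]=-1.037 → step 7: x=0.101, v=0.966, θ=0.087, ω=-0.953
apply F[7]=-2.281 → step 8: x=0.120, v=0.931, θ=0.069, ω=-0.888
apply F[8]=-3.047 → step 9: x=0.138, v=0.884, θ=0.052, ω=-0.813
apply F[9]=-3.475 → step 10: x=0.155, v=0.830, θ=0.037, ω=-0.733
apply F[10]=-3.670 → step 11: x=0.171, v=0.774, θ=0.023, ω=-0.654
apply F[11]=-3.708 → step 12: x=0.186, v=0.718, θ=0.010, ω=-0.578
apply F[12]=-3.643 → step 13: x=0.200, v=0.663, θ=-0.000, ω=-0.505
apply F[13]=-3.513 → step 14: x=0.213, v=0.610, θ=-0.010, ω=-0.439
apply F[14]=-3.345 → step 15: x=0.225, v=0.559, θ=-0.018, ω=-0.377
apply F[15]=-3.157 → step 16: x=0.235, v=0.512, θ=-0.025, ω=-0.322
apply F[16]=-2.961 → step 17: x=0.245, v=0.467, θ=-0.031, ω=-0.272
apply F[17]=-2.766 → step 18: x=0.254, v=0.426, θ=-0.036, ω=-0.227
apply F[18]=-2.576 → step 19: x=0.262, v=0.387, θ=-0.040, ω=-0.188
apply F[19]=-2.394 → step 20: x=0.269, v=0.352, θ=-0.043, ω=-0.153
apply F[20]=-2.224 → step 21: x=0.276, v=0.319, θ=-0.046, ω=-0.121
apply F[21]=-2.064 → step 22: x=0.282, v=0.288, θ=-0.048, ω=-0.094
apply F[22]=-1.916 → step 23: x=0.288, v=0.260, θ=-0.050, ω=-0.070
apply F[23]=-1.779 → step 24: x=0.293, v=0.234, θ=-0.051, ω=-0.050
apply F[24]=-1.654 → step 25: x=0.297, v=0.209, θ=-0.052, ω=-0.031
apply F[25]=-1.538 → step 26: x=0.301, v=0.187, θ=-0.052, ω=-0.016
Max |angle| over trajectory = 0.194 rad; bound = 0.085 → exceeded.

Answer: no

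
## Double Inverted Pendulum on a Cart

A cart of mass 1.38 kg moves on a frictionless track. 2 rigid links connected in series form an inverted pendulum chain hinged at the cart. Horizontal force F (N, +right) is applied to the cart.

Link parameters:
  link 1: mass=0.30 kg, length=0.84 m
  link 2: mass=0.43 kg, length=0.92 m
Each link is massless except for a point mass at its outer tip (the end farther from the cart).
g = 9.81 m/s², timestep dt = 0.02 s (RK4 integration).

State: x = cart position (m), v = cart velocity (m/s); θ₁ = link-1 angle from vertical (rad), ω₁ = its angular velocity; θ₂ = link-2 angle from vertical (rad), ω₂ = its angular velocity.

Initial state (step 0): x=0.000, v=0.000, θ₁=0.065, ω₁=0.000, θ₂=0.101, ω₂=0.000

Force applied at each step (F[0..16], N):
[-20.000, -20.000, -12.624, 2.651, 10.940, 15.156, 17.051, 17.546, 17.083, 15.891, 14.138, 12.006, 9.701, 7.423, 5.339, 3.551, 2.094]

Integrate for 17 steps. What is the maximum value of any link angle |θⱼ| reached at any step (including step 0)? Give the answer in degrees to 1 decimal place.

apply F[0]=-20.000 → step 1: x=-0.003, v=-0.296, θ₁=0.069, ω₁=0.357, θ₂=0.101, ω₂=0.016
apply F[1]=-20.000 → step 2: x=-0.012, v=-0.592, θ₁=0.079, ω₁=0.718, θ₂=0.102, ω₂=0.029
apply F[2]=-12.624 → step 3: x=-0.026, v=-0.783, θ₁=0.096, ω₁=0.960, θ₂=0.102, ω₂=0.035
apply F[3]=+2.651 → step 4: x=-0.041, v=-0.755, θ₁=0.115, ω₁=0.952, θ₂=0.103, ω₂=0.034
apply F[4]=+10.940 → step 5: x=-0.055, v=-0.609, θ₁=0.133, ω₁=0.816, θ₂=0.104, ω₂=0.023
apply F[5]=+15.156 → step 6: x=-0.065, v=-0.405, θ₁=0.147, ω₁=0.622, θ₂=0.104, ω₂=0.002
apply F[6]=+17.051 → step 7: x=-0.071, v=-0.176, θ₁=0.157, ω₁=0.406, θ₂=0.104, ω₂=-0.027
apply F[7]=+17.546 → step 8: x=-0.072, v=0.059, θ₁=0.163, ω₁=0.190, θ₂=0.103, ω₂=-0.062
apply F[8]=+17.083 → step 9: x=-0.068, v=0.286, θ₁=0.165, ω₁=-0.015, θ₂=0.101, ω₂=-0.100
apply F[9]=+15.891 → step 10: x=-0.060, v=0.497, θ₁=0.163, ω₁=-0.199, θ₂=0.099, ω₂=-0.138
apply F[10]=+14.138 → step 11: x=-0.049, v=0.683, θ₁=0.157, ω₁=-0.357, θ₂=0.096, ω₂=-0.175
apply F[11]=+12.006 → step 12: x=-0.033, v=0.840, θ₁=0.149, ω₁=-0.484, θ₂=0.092, ω₂=-0.209
apply F[12]=+9.701 → step 13: x=-0.015, v=0.965, θ₁=0.138, ω₁=-0.579, θ₂=0.087, ω₂=-0.238
apply F[13]=+7.423 → step 14: x=0.005, v=1.059, θ₁=0.126, ω₁=-0.642, θ₂=0.082, ω₂=-0.264
apply F[14]=+5.339 → step 15: x=0.027, v=1.124, θ₁=0.113, ω₁=-0.678, θ₂=0.077, ω₂=-0.284
apply F[15]=+3.551 → step 16: x=0.050, v=1.165, θ₁=0.099, ω₁=-0.691, θ₂=0.071, ω₂=-0.300
apply F[16]=+2.094 → step 17: x=0.073, v=1.186, θ₁=0.086, ω₁=-0.687, θ₂=0.065, ω₂=-0.313
Max |angle| over trajectory = 0.165 rad = 9.5°.

Answer: 9.5°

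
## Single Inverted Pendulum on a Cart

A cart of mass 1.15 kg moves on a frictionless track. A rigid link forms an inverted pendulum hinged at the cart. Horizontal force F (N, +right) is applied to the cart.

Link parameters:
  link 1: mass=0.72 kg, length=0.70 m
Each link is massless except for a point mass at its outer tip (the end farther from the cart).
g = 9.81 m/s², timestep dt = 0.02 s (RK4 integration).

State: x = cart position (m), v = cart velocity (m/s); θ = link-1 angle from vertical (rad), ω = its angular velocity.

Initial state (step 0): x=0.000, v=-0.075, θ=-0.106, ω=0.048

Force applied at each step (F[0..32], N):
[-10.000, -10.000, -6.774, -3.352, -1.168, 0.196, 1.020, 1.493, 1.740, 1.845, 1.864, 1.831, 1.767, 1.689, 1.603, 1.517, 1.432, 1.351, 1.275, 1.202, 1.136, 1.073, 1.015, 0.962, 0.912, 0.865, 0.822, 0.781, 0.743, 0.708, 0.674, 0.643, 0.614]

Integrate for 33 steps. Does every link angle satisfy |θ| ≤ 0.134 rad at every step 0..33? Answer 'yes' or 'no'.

apply F[0]=-10.000 → step 1: x=-0.003, v=-0.235, θ=-0.103, ω=0.246
apply F[1]=-10.000 → step 2: x=-0.009, v=-0.396, θ=-0.096, ω=0.447
apply F[2]=-6.774 → step 3: x=-0.018, v=-0.502, θ=-0.086, ω=0.572
apply F[3]=-3.352 → step 4: x=-0.029, v=-0.551, θ=-0.074, ω=0.619
apply F[4]=-1.168 → step 5: x=-0.040, v=-0.563, θ=-0.062, ω=0.617
apply F[5]=+0.196 → step 6: x=-0.051, v=-0.553, θ=-0.050, ω=0.588
apply F[6]=+1.020 → step 7: x=-0.062, v=-0.530, θ=-0.038, ω=0.542
apply F[7]=+1.493 → step 8: x=-0.072, v=-0.500, θ=-0.028, ω=0.490
apply F[8]=+1.740 → step 9: x=-0.082, v=-0.467, θ=-0.019, ω=0.437
apply F[9]=+1.845 → step 10: x=-0.091, v=-0.433, θ=-0.011, ω=0.384
apply F[10]=+1.864 → step 11: x=-0.099, v=-0.400, θ=-0.003, ω=0.335
apply F[11]=+1.831 → step 12: x=-0.107, v=-0.368, θ=0.003, ω=0.289
apply F[12]=+1.767 → step 13: x=-0.114, v=-0.338, θ=0.008, ω=0.248
apply F[13]=+1.689 → step 14: x=-0.121, v=-0.310, θ=0.013, ω=0.211
apply F[14]=+1.603 → step 15: x=-0.126, v=-0.284, θ=0.017, ω=0.178
apply F[15]=+1.517 → step 16: x=-0.132, v=-0.260, θ=0.020, ω=0.148
apply F[16]=+1.432 → step 17: x=-0.137, v=-0.237, θ=0.023, ω=0.123
apply F[17]=+1.351 → step 18: x=-0.141, v=-0.217, θ=0.025, ω=0.100
apply F[18]=+1.275 → step 19: x=-0.146, v=-0.198, θ=0.027, ω=0.080
apply F[19]=+1.202 → step 20: x=-0.149, v=-0.180, θ=0.028, ω=0.063
apply F[20]=+1.136 → step 21: x=-0.153, v=-0.164, θ=0.029, ω=0.047
apply F[21]=+1.073 → step 22: x=-0.156, v=-0.149, θ=0.030, ω=0.034
apply F[22]=+1.015 → step 23: x=-0.159, v=-0.135, θ=0.031, ω=0.023
apply F[23]=+0.962 → step 24: x=-0.161, v=-0.122, θ=0.031, ω=0.013
apply F[24]=+0.912 → step 25: x=-0.164, v=-0.110, θ=0.031, ω=0.005
apply F[25]=+0.865 → step 26: x=-0.166, v=-0.099, θ=0.031, ω=-0.003
apply F[26]=+0.822 → step 27: x=-0.168, v=-0.088, θ=0.031, ω=-0.009
apply F[27]=+0.781 → step 28: x=-0.169, v=-0.079, θ=0.031, ω=-0.014
apply F[28]=+0.743 → step 29: x=-0.171, v=-0.069, θ=0.030, ω=-0.019
apply F[29]=+0.708 → step 30: x=-0.172, v=-0.061, θ=0.030, ω=-0.023
apply F[30]=+0.674 → step 31: x=-0.173, v=-0.053, θ=0.030, ω=-0.026
apply F[31]=+0.643 → step 32: x=-0.174, v=-0.045, θ=0.029, ω=-0.028
apply F[32]=+0.614 → step 33: x=-0.175, v=-0.038, θ=0.028, ω=-0.031
Max |angle| over trajectory = 0.106 rad; bound = 0.134 → within bound.

Answer: yes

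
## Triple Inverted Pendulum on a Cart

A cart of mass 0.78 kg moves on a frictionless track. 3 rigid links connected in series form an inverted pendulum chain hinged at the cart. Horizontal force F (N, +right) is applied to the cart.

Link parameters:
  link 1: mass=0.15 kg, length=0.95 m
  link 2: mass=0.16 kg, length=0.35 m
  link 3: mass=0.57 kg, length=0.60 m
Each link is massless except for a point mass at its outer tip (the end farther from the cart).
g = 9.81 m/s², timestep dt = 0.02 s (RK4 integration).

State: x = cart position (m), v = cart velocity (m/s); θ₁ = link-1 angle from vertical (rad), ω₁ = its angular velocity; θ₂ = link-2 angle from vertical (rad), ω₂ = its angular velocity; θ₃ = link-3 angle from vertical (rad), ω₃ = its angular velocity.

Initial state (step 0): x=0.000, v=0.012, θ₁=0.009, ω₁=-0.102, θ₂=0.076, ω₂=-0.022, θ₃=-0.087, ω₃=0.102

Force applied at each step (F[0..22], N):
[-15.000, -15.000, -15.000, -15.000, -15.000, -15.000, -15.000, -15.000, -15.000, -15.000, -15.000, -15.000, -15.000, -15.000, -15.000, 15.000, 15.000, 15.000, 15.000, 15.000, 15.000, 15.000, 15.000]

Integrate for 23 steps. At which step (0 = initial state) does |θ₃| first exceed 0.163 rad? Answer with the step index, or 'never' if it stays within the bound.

Answer: 7

Derivation:
apply F[0]=-15.000 → step 1: x=-0.004, v=-0.374, θ₁=0.010, ω₁=0.247, θ₂=0.080, ω₂=0.458, θ₃=-0.087, ω₃=-0.111
apply F[1]=-15.000 → step 2: x=-0.015, v=-0.762, θ₁=0.019, ω₁=0.598, θ₂=0.094, ω₂=0.940, θ₃=-0.091, ω₃=-0.324
apply F[2]=-15.000 → step 3: x=-0.034, v=-1.150, θ₁=0.034, ω₁=0.956, θ₂=0.118, ω₂=1.405, θ₃=-0.100, ω₃=-0.534
apply F[3]=-15.000 → step 4: x=-0.061, v=-1.541, θ₁=0.057, ω₁=1.328, θ₂=0.150, ω₂=1.816, θ₃=-0.113, ω₃=-0.723
apply F[4]=-15.000 → step 5: x=-0.096, v=-1.931, θ₁=0.088, ω₁=1.720, θ₂=0.190, ω₂=2.121, θ₃=-0.129, ω₃=-0.868
apply F[5]=-15.000 → step 6: x=-0.138, v=-2.320, θ₁=0.126, ω₁=2.134, θ₂=0.234, ω₂=2.271, θ₃=-0.147, ω₃=-0.940
apply F[6]=-15.000 → step 7: x=-0.189, v=-2.705, θ₁=0.173, ω₁=2.568, θ₂=0.279, ω₂=2.233, θ₃=-0.166, ω₃=-0.918
apply F[7]=-15.000 → step 8: x=-0.246, v=-3.081, θ₁=0.229, ω₁=3.017, θ₂=0.322, ω₂=2.004, θ₃=-0.183, ω₃=-0.784
apply F[8]=-15.000 → step 9: x=-0.312, v=-3.444, θ₁=0.294, ω₁=3.466, θ₂=0.358, ω₂=1.603, θ₃=-0.196, ω₃=-0.525
apply F[9]=-15.000 → step 10: x=-0.384, v=-3.788, θ₁=0.368, ω₁=3.896, θ₂=0.385, ω₂=1.079, θ₃=-0.203, ω₃=-0.129
apply F[10]=-15.000 → step 11: x=-0.463, v=-4.105, θ₁=0.449, ω₁=4.275, θ₂=0.401, ω₂=0.519, θ₃=-0.200, ω₃=0.410
apply F[11]=-15.000 → step 12: x=-0.548, v=-4.391, θ₁=0.538, ω₁=4.566, θ₂=0.407, ω₂=0.051, θ₃=-0.186, ω₃=1.078
apply F[12]=-15.000 → step 13: x=-0.638, v=-4.643, θ₁=0.631, ω₁=4.738, θ₂=0.405, ω₂=-0.183, θ₃=-0.157, ω₃=1.824
apply F[13]=-15.000 → step 14: x=-0.734, v=-4.868, θ₁=0.727, ω₁=4.782, θ₂=0.402, ω₂=-0.085, θ₃=-0.113, ω₃=2.577
apply F[14]=-15.000 → step 15: x=-0.833, v=-5.074, θ₁=0.822, ω₁=4.717, θ₂=0.404, ω₂=0.357, θ₃=-0.054, ω₃=3.274
apply F[15]=+15.000 → step 16: x=-0.930, v=-4.675, θ₁=0.914, ω₁=4.539, θ₂=0.410, ω₂=0.249, θ₃=0.012, ω₃=3.364
apply F[16]=+15.000 → step 17: x=-1.020, v=-4.285, θ₁=1.004, ω₁=4.418, θ₂=0.414, ω₂=0.119, θ₃=0.080, ω₃=3.420
apply F[17]=+15.000 → step 18: x=-1.102, v=-3.901, θ₁=1.091, ω₁=4.342, θ₂=0.415, ω₂=-0.024, θ₃=0.149, ω₃=3.459
apply F[18]=+15.000 → step 19: x=-1.176, v=-3.519, θ₁=1.178, ω₁=4.304, θ₂=0.413, ω₂=-0.162, θ₃=0.219, ω₃=3.487
apply F[19]=+15.000 → step 20: x=-1.243, v=-3.137, θ₁=1.264, ω₁=4.297, θ₂=0.408, ω₂=-0.276, θ₃=0.289, ω₃=3.507
apply F[20]=+15.000 → step 21: x=-1.302, v=-2.755, θ₁=1.350, ω₁=4.317, θ₂=0.402, ω₂=-0.346, θ₃=0.359, ω₃=3.519
apply F[21]=+15.000 → step 22: x=-1.353, v=-2.371, θ₁=1.436, ω₁=4.365, θ₂=0.395, ω₂=-0.355, θ₃=0.429, ω₃=3.519
apply F[22]=+15.000 → step 23: x=-1.396, v=-1.984, θ₁=1.524, ω₁=4.440, θ₂=0.388, ω₂=-0.287, θ₃=0.499, ω₃=3.508
|θ₃| = 0.166 > 0.163 first at step 7.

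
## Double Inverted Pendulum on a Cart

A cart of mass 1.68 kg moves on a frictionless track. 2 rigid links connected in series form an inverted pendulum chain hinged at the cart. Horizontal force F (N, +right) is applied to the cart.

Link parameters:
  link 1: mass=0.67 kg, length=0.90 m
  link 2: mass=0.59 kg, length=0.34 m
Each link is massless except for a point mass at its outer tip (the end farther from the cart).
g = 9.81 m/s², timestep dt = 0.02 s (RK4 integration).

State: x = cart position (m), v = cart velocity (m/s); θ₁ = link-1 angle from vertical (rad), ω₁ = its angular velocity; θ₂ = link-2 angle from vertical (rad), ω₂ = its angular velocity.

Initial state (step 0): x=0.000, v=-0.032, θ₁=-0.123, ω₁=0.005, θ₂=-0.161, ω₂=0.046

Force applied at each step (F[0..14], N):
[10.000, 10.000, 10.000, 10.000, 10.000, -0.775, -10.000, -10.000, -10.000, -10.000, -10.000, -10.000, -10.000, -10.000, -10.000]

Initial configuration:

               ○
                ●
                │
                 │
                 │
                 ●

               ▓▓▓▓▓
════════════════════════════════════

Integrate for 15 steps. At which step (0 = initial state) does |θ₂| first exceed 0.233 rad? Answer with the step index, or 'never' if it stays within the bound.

Answer: never

Derivation:
apply F[0]=+10.000 → step 1: x=0.001, v=0.103, θ₁=-0.125, ω₁=-0.165, θ₂=-0.160, ω₂=0.010
apply F[1]=+10.000 → step 2: x=0.004, v=0.239, θ₁=-0.130, ω₁=-0.336, θ₂=-0.161, ω₂=-0.023
apply F[2]=+10.000 → step 3: x=0.010, v=0.376, θ₁=-0.138, ω₁=-0.511, θ₂=-0.161, ω₂=-0.049
apply F[3]=+10.000 → step 4: x=0.019, v=0.513, θ₁=-0.150, ω₁=-0.690, θ₂=-0.163, ω₂=-0.066
apply F[4]=+10.000 → step 5: x=0.031, v=0.651, θ₁=-0.166, ω₁=-0.874, θ₂=-0.164, ω₂=-0.071
apply F[5]=-0.775 → step 6: x=0.044, v=0.664, θ₁=-0.184, ω₁=-0.929, θ₂=-0.165, ω₂=-0.062
apply F[6]=-10.000 → step 7: x=0.056, v=0.573, θ₁=-0.202, ω₁=-0.877, θ₂=-0.166, ω₂=-0.033
apply F[7]=-10.000 → step 8: x=0.067, v=0.485, θ₁=-0.219, ω₁=-0.835, θ₂=-0.166, ω₂=0.015
apply F[8]=-10.000 → step 9: x=0.076, v=0.399, θ₁=-0.235, ω₁=-0.803, θ₂=-0.166, ω₂=0.082
apply F[9]=-10.000 → step 10: x=0.083, v=0.316, θ₁=-0.251, ω₁=-0.781, θ₂=-0.163, ω₂=0.168
apply F[10]=-10.000 → step 11: x=0.088, v=0.235, θ₁=-0.267, ω₁=-0.768, θ₂=-0.159, ω₂=0.275
apply F[11]=-10.000 → step 12: x=0.092, v=0.156, θ₁=-0.282, ω₁=-0.765, θ₂=-0.152, ω₂=0.404
apply F[12]=-10.000 → step 13: x=0.095, v=0.079, θ₁=-0.297, ω₁=-0.772, θ₂=-0.142, ω₂=0.557
apply F[13]=-10.000 → step 14: x=0.095, v=0.003, θ₁=-0.313, ω₁=-0.788, θ₂=-0.129, ω₂=0.736
apply F[14]=-10.000 → step 15: x=0.095, v=-0.071, θ₁=-0.329, ω₁=-0.814, θ₂=-0.113, ω₂=0.943
max |θ₂| = 0.166 ≤ 0.233 over all 16 states.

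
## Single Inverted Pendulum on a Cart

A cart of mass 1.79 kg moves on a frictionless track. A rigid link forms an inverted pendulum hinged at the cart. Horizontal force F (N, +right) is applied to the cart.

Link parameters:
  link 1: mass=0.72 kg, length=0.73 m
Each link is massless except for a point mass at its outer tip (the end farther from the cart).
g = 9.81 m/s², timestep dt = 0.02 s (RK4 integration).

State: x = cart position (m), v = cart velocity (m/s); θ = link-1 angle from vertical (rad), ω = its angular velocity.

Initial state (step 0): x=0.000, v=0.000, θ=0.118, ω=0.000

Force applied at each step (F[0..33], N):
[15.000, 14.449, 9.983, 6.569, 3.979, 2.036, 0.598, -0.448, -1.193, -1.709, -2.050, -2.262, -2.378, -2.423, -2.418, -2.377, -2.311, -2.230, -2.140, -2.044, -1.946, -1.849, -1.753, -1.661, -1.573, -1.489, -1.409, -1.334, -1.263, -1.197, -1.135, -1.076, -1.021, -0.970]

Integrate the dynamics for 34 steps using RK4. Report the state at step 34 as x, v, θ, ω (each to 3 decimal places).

Answer: x=0.192, v=0.050, θ=-0.030, ω=0.026

Derivation:
apply F[0]=+15.000 → step 1: x=0.002, v=0.158, θ=0.116, ω=-0.183
apply F[1]=+14.449 → step 2: x=0.006, v=0.309, θ=0.111, ω=-0.359
apply F[2]=+9.983 → step 3: x=0.013, v=0.412, θ=0.102, ω=-0.470
apply F[3]=+6.569 → step 4: x=0.022, v=0.478, θ=0.092, ω=-0.534
apply F[4]=+3.979 → step 5: x=0.032, v=0.515, θ=0.081, ω=-0.562
apply F[5]=+2.036 → step 6: x=0.043, v=0.532, θ=0.070, ω=-0.564
apply F[6]=+0.598 → step 7: x=0.053, v=0.534, θ=0.059, ω=-0.549
apply F[7]=-0.448 → step 8: x=0.064, v=0.525, θ=0.048, ω=-0.522
apply F[8]=-1.193 → step 9: x=0.074, v=0.508, θ=0.038, ω=-0.488
apply F[9]=-1.709 → step 10: x=0.084, v=0.487, θ=0.029, ω=-0.449
apply F[10]=-2.050 → step 11: x=0.094, v=0.462, θ=0.020, ω=-0.409
apply F[11]=-2.262 → step 12: x=0.103, v=0.435, θ=0.013, ω=-0.368
apply F[12]=-2.378 → step 13: x=0.111, v=0.408, θ=0.006, ω=-0.328
apply F[13]=-2.423 → step 14: x=0.119, v=0.381, θ=-0.001, ω=-0.290
apply F[14]=-2.418 → step 15: x=0.126, v=0.354, θ=-0.006, ω=-0.254
apply F[15]=-2.377 → step 16: x=0.133, v=0.328, θ=-0.011, ω=-0.221
apply F[16]=-2.311 → step 17: x=0.140, v=0.303, θ=-0.015, ω=-0.191
apply F[17]=-2.230 → step 18: x=0.145, v=0.280, θ=-0.018, ω=-0.163
apply F[18]=-2.140 → step 19: x=0.151, v=0.257, θ=-0.021, ω=-0.138
apply F[19]=-2.044 → step 20: x=0.156, v=0.236, θ=-0.024, ω=-0.115
apply F[20]=-1.946 → step 21: x=0.160, v=0.216, θ=-0.026, ω=-0.094
apply F[21]=-1.849 → step 22: x=0.164, v=0.198, θ=-0.028, ω=-0.076
apply F[22]=-1.753 → step 23: x=0.168, v=0.181, θ=-0.029, ω=-0.060
apply F[23]=-1.661 → step 24: x=0.172, v=0.164, θ=-0.030, ω=-0.046
apply F[24]=-1.573 → step 25: x=0.175, v=0.149, θ=-0.031, ω=-0.033
apply F[25]=-1.489 → step 26: x=0.178, v=0.135, θ=-0.031, ω=-0.022
apply F[26]=-1.409 → step 27: x=0.180, v=0.122, θ=-0.032, ω=-0.013
apply F[27]=-1.334 → step 28: x=0.182, v=0.109, θ=-0.032, ω=-0.004
apply F[28]=-1.263 → step 29: x=0.185, v=0.098, θ=-0.032, ω=0.003
apply F[29]=-1.197 → step 30: x=0.186, v=0.087, θ=-0.032, ω=0.009
apply F[30]=-1.135 → step 31: x=0.188, v=0.077, θ=-0.032, ω=0.014
apply F[31]=-1.076 → step 32: x=0.189, v=0.067, θ=-0.031, ω=0.019
apply F[32]=-1.021 → step 33: x=0.191, v=0.058, θ=-0.031, ω=0.023
apply F[33]=-0.970 → step 34: x=0.192, v=0.050, θ=-0.030, ω=0.026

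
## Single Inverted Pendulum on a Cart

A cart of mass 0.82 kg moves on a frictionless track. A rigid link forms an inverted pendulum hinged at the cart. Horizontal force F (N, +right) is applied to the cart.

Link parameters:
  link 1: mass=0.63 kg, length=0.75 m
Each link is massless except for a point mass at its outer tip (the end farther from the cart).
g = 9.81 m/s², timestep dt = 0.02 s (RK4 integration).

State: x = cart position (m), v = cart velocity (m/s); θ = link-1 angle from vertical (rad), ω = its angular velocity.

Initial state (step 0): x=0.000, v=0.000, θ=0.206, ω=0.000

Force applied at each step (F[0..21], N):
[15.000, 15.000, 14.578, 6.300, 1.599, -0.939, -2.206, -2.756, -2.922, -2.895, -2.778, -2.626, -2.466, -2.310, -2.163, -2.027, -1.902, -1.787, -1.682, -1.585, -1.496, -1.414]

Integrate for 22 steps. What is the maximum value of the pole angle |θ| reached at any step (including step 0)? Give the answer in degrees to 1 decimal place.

apply F[0]=+15.000 → step 1: x=0.003, v=0.326, θ=0.202, ω=-0.372
apply F[1]=+15.000 → step 2: x=0.013, v=0.654, θ=0.191, ω=-0.749
apply F[2]=+14.578 → step 3: x=0.029, v=0.976, θ=0.172, ω=-1.125
apply F[3]=+6.300 → step 4: x=0.050, v=1.106, θ=0.149, ω=-1.254
apply F[4]=+1.599 → step 5: x=0.072, v=1.127, θ=0.124, ω=-1.246
apply F[5]=-0.939 → step 6: x=0.095, v=1.089, θ=0.100, ω=-1.167
apply F[6]=-2.206 → step 7: x=0.116, v=1.024, θ=0.077, ω=-1.057
apply F[7]=-2.756 → step 8: x=0.135, v=0.948, θ=0.057, ω=-0.938
apply F[8]=-2.922 → step 9: x=0.154, v=0.870, θ=0.040, ω=-0.822
apply F[9]=-2.895 → step 10: x=0.170, v=0.795, θ=0.024, ω=-0.713
apply F[10]=-2.778 → step 11: x=0.185, v=0.724, θ=0.011, ω=-0.615
apply F[11]=-2.626 → step 12: x=0.199, v=0.659, θ=-0.000, ω=-0.527
apply F[12]=-2.466 → step 13: x=0.212, v=0.600, θ=-0.010, ω=-0.449
apply F[13]=-2.310 → step 14: x=0.223, v=0.546, θ=-0.018, ω=-0.381
apply F[14]=-2.163 → step 15: x=0.234, v=0.496, θ=-0.025, ω=-0.321
apply F[15]=-2.027 → step 16: x=0.243, v=0.451, θ=-0.031, ω=-0.268
apply F[16]=-1.902 → step 17: x=0.252, v=0.410, θ=-0.036, ω=-0.222
apply F[17]=-1.787 → step 18: x=0.260, v=0.372, θ=-0.040, ω=-0.181
apply F[18]=-1.682 → step 19: x=0.267, v=0.337, θ=-0.043, ω=-0.146
apply F[19]=-1.585 → step 20: x=0.273, v=0.306, θ=-0.046, ω=-0.115
apply F[20]=-1.496 → step 21: x=0.279, v=0.276, θ=-0.048, ω=-0.089
apply F[21]=-1.414 → step 22: x=0.284, v=0.249, θ=-0.050, ω=-0.065
Max |angle| over trajectory = 0.206 rad = 11.8°.

Answer: 11.8°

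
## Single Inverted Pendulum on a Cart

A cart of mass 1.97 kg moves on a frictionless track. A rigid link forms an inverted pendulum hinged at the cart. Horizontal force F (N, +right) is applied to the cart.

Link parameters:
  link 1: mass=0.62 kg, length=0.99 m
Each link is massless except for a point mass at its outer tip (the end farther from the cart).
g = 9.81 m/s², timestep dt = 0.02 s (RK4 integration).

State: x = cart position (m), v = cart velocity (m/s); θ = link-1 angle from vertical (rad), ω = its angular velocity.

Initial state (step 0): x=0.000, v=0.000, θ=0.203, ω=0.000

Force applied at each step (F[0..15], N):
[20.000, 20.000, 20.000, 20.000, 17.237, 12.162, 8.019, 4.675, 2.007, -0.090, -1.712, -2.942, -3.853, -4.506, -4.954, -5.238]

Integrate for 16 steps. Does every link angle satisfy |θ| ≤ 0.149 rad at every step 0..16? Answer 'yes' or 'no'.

Answer: no

Derivation:
apply F[0]=+20.000 → step 1: x=0.002, v=0.188, θ=0.202, ω=-0.147
apply F[1]=+20.000 → step 2: x=0.008, v=0.377, θ=0.197, ω=-0.294
apply F[2]=+20.000 → step 3: x=0.017, v=0.567, θ=0.190, ω=-0.444
apply F[3]=+20.000 → step 4: x=0.030, v=0.757, θ=0.179, ω=-0.596
apply F[4]=+17.237 → step 5: x=0.047, v=0.920, θ=0.166, ω=-0.725
apply F[5]=+12.162 → step 6: x=0.067, v=1.034, θ=0.151, ω=-0.807
apply F[6]=+8.019 → step 7: x=0.088, v=1.107, θ=0.134, ω=-0.851
apply F[7]=+4.675 → step 8: x=0.110, v=1.147, θ=0.117, ω=-0.867
apply F[8]=+2.007 → step 9: x=0.134, v=1.161, θ=0.100, ω=-0.860
apply F[9]=-0.090 → step 10: x=0.157, v=1.155, θ=0.083, ω=-0.835
apply F[10]=-1.712 → step 11: x=0.180, v=1.133, θ=0.067, ω=-0.799
apply F[11]=-2.942 → step 12: x=0.202, v=1.100, θ=0.051, ω=-0.754
apply F[12]=-3.853 → step 13: x=0.223, v=1.058, θ=0.036, ω=-0.703
apply F[13]=-4.506 → step 14: x=0.244, v=1.011, θ=0.023, ω=-0.649
apply F[14]=-4.954 → step 15: x=0.264, v=0.960, θ=0.011, ω=-0.594
apply F[15]=-5.238 → step 16: x=0.283, v=0.906, θ=-0.001, ω=-0.539
Max |angle| over trajectory = 0.203 rad; bound = 0.149 → exceeded.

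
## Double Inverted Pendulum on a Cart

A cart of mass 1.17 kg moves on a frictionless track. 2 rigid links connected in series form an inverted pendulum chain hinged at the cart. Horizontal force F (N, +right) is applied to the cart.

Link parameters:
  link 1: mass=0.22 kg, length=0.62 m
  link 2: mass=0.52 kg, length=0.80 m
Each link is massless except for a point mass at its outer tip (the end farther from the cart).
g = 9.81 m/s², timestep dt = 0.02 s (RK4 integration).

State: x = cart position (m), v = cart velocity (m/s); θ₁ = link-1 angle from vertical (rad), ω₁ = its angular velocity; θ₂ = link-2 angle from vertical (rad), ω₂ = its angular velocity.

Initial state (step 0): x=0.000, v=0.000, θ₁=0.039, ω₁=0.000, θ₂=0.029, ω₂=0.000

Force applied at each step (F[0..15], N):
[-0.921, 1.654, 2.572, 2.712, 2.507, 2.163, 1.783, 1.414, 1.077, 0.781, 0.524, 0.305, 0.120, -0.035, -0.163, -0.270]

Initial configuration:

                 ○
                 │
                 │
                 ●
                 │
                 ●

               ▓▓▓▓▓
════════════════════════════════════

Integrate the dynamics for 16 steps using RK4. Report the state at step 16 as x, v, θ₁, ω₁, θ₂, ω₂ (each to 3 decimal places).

apply F[0]=-0.921 → step 1: x=-0.000, v=-0.021, θ₁=0.040, ω₁=0.053, θ₂=0.029, ω₂=-0.008
apply F[1]=+1.654 → step 2: x=-0.000, v=0.003, θ₁=0.040, ω₁=0.037, θ₂=0.029, ω₂=-0.018
apply F[2]=+2.572 → step 3: x=0.000, v=0.042, θ₁=0.041, ω₁=-0.004, θ₂=0.028, ω₂=-0.028
apply F[3]=+2.712 → step 4: x=0.001, v=0.083, θ₁=0.040, ω₁=-0.048, θ₂=0.028, ω₂=-0.038
apply F[4]=+2.507 → step 5: x=0.003, v=0.121, θ₁=0.039, ω₁=-0.087, θ₂=0.027, ω₂=-0.049
apply F[5]=+2.163 → step 6: x=0.006, v=0.153, θ₁=0.037, ω₁=-0.118, θ₂=0.026, ω₂=-0.058
apply F[6]=+1.783 → step 7: x=0.009, v=0.179, θ₁=0.034, ω₁=-0.141, θ₂=0.024, ω₂=-0.067
apply F[7]=+1.414 → step 8: x=0.013, v=0.199, θ₁=0.031, ω₁=-0.156, θ₂=0.023, ω₂=-0.075
apply F[8]=+1.077 → step 9: x=0.017, v=0.214, θ₁=0.028, ω₁=-0.165, θ₂=0.021, ω₂=-0.081
apply F[9]=+0.781 → step 10: x=0.022, v=0.224, θ₁=0.025, ω₁=-0.169, θ₂=0.020, ω₂=-0.086
apply F[10]=+0.524 → step 11: x=0.026, v=0.230, θ₁=0.021, ω₁=-0.168, θ₂=0.018, ω₂=-0.089
apply F[11]=+0.305 → step 12: x=0.031, v=0.233, θ₁=0.018, ω₁=-0.164, θ₂=0.016, ω₂=-0.091
apply F[12]=+0.120 → step 13: x=0.036, v=0.233, θ₁=0.015, ω₁=-0.158, θ₂=0.014, ω₂=-0.092
apply F[13]=-0.035 → step 14: x=0.040, v=0.231, θ₁=0.012, ω₁=-0.151, θ₂=0.012, ω₂=-0.092
apply F[14]=-0.163 → step 15: x=0.045, v=0.227, θ₁=0.009, ω₁=-0.142, θ₂=0.011, ω₂=-0.091
apply F[15]=-0.270 → step 16: x=0.049, v=0.221, θ₁=0.006, ω₁=-0.132, θ₂=0.009, ω₂=-0.089

Answer: x=0.049, v=0.221, θ₁=0.006, ω₁=-0.132, θ₂=0.009, ω₂=-0.089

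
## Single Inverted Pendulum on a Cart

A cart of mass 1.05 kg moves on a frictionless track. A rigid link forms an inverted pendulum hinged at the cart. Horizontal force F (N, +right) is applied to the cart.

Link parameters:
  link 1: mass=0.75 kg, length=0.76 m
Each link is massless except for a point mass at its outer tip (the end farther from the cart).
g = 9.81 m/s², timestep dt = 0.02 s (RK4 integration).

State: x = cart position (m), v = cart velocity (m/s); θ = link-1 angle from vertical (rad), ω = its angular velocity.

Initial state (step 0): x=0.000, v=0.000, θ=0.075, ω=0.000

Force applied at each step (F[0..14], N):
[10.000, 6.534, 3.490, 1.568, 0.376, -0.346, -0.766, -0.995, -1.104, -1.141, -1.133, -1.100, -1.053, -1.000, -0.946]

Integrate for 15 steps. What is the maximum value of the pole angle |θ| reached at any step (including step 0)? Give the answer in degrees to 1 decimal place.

apply F[0]=+10.000 → step 1: x=0.002, v=0.179, θ=0.073, ω=-0.216
apply F[1]=+6.534 → step 2: x=0.007, v=0.294, θ=0.067, ω=-0.348
apply F[2]=+3.490 → step 3: x=0.013, v=0.351, θ=0.060, ω=-0.407
apply F[3]=+1.568 → step 4: x=0.020, v=0.373, θ=0.051, ω=-0.422
apply F[4]=+0.376 → step 5: x=0.028, v=0.374, θ=0.043, ω=-0.411
apply F[5]=-0.346 → step 6: x=0.035, v=0.362, θ=0.035, ω=-0.385
apply F[6]=-0.766 → step 7: x=0.042, v=0.343, θ=0.028, ω=-0.352
apply F[7]=-0.995 → step 8: x=0.049, v=0.321, θ=0.021, ω=-0.316
apply F[8]=-1.104 → step 9: x=0.055, v=0.297, θ=0.015, ω=-0.281
apply F[9]=-1.141 → step 10: x=0.061, v=0.274, θ=0.010, ω=-0.247
apply F[10]=-1.133 → step 11: x=0.066, v=0.251, θ=0.005, ω=-0.215
apply F[11]=-1.100 → step 12: x=0.071, v=0.230, θ=0.001, ω=-0.186
apply F[12]=-1.053 → step 13: x=0.075, v=0.210, θ=-0.002, ω=-0.160
apply F[13]=-1.000 → step 14: x=0.079, v=0.191, θ=-0.005, ω=-0.137
apply F[14]=-0.946 → step 15: x=0.083, v=0.174, θ=-0.008, ω=-0.116
Max |angle| over trajectory = 0.075 rad = 4.3°.

Answer: 4.3°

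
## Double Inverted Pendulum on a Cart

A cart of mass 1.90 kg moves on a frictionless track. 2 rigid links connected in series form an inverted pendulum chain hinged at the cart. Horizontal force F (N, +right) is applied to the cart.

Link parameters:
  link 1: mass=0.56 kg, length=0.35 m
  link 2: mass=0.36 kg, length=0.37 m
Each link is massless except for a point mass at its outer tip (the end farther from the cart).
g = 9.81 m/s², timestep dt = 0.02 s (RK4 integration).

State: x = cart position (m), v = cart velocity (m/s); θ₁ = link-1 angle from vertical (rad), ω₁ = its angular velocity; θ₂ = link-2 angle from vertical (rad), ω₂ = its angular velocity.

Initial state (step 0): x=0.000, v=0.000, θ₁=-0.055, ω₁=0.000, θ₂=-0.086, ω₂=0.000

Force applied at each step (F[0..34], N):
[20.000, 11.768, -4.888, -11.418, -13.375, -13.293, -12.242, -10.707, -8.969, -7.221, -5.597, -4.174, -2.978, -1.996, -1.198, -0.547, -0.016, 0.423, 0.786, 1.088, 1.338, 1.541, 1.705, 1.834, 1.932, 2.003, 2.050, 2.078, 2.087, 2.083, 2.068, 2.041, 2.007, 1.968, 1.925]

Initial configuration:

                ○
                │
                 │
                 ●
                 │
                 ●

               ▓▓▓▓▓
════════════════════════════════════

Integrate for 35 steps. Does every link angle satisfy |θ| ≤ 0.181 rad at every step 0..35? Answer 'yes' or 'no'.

apply F[0]=+20.000 → step 1: x=0.002, v=0.216, θ₁=-0.061, ω₁=-0.637, θ₂=-0.086, ω₂=-0.023
apply F[1]=+11.768 → step 2: x=0.008, v=0.346, θ₁=-0.078, ω₁=-1.040, θ₂=-0.087, ω₂=-0.038
apply F[2]=-4.888 → step 3: x=0.014, v=0.302, θ₁=-0.098, ω₁=-0.967, θ₂=-0.088, ω₂=-0.037
apply F[3]=-11.418 → step 4: x=0.019, v=0.193, θ₁=-0.115, ω₁=-0.722, θ₂=-0.088, ω₂=-0.020
apply F[4]=-13.375 → step 5: x=0.022, v=0.064, θ₁=-0.127, ω₁=-0.438, θ₂=-0.088, ω₂=0.011
apply F[5]=-13.293 → step 6: x=0.022, v=-0.063, θ₁=-0.133, ω₁=-0.168, θ₂=-0.088, ω₂=0.050
apply F[6]=-12.242 → step 7: x=0.019, v=-0.178, θ₁=-0.134, ω₁=0.067, θ₂=-0.086, ω₂=0.093
apply F[7]=-10.707 → step 8: x=0.015, v=-0.278, θ₁=-0.130, ω₁=0.257, θ₂=-0.084, ω₂=0.136
apply F[8]=-8.969 → step 9: x=0.008, v=-0.360, θ₁=-0.124, ω₁=0.401, θ₂=-0.081, ω₂=0.177
apply F[9]=-7.221 → step 10: x=0.001, v=-0.424, θ₁=-0.115, ω₁=0.502, θ₂=-0.077, ω₂=0.213
apply F[10]=-5.597 → step 11: x=-0.008, v=-0.472, θ₁=-0.104, ω₁=0.565, θ₂=-0.072, ω₂=0.243
apply F[11]=-4.174 → step 12: x=-0.018, v=-0.507, θ₁=-0.093, ω₁=0.598, θ₂=-0.067, ω₂=0.268
apply F[12]=-2.978 → step 13: x=-0.029, v=-0.530, θ₁=-0.081, ω₁=0.608, θ₂=-0.062, ω₂=0.287
apply F[13]=-1.996 → step 14: x=-0.039, v=-0.544, θ₁=-0.068, ω₁=0.601, θ₂=-0.056, ω₂=0.301
apply F[14]=-1.198 → step 15: x=-0.050, v=-0.551, θ₁=-0.057, ω₁=0.582, θ₂=-0.050, ω₂=0.309
apply F[15]=-0.547 → step 16: x=-0.061, v=-0.552, θ₁=-0.045, ω₁=0.554, θ₂=-0.044, ω₂=0.313
apply F[16]=-0.016 → step 17: x=-0.072, v=-0.548, θ₁=-0.035, ω₁=0.522, θ₂=-0.037, ω₂=0.312
apply F[17]=+0.423 → step 18: x=-0.083, v=-0.541, θ₁=-0.024, ω₁=0.487, θ₂=-0.031, ω₂=0.308
apply F[18]=+0.786 → step 19: x=-0.094, v=-0.531, θ₁=-0.015, ω₁=0.450, θ₂=-0.025, ω₂=0.301
apply F[19]=+1.088 → step 20: x=-0.104, v=-0.519, θ₁=-0.007, ω₁=0.412, θ₂=-0.019, ω₂=0.291
apply F[20]=+1.338 → step 21: x=-0.115, v=-0.504, θ₁=0.001, ω₁=0.374, θ₂=-0.013, ω₂=0.279
apply F[21]=+1.541 → step 22: x=-0.125, v=-0.489, θ₁=0.008, ω₁=0.338, θ₂=-0.008, ω₂=0.266
apply F[22]=+1.705 → step 23: x=-0.134, v=-0.472, θ₁=0.015, ω₁=0.302, θ₂=-0.003, ω₂=0.251
apply F[23]=+1.834 → step 24: x=-0.143, v=-0.454, θ₁=0.021, ω₁=0.268, θ₂=0.002, ω₂=0.236
apply F[24]=+1.932 → step 25: x=-0.152, v=-0.436, θ₁=0.026, ω₁=0.236, θ₂=0.007, ω₂=0.220
apply F[25]=+2.003 → step 26: x=-0.161, v=-0.417, θ₁=0.030, ω₁=0.206, θ₂=0.011, ω₂=0.203
apply F[26]=+2.050 → step 27: x=-0.169, v=-0.399, θ₁=0.034, ω₁=0.178, θ₂=0.015, ω₂=0.186
apply F[27]=+2.078 → step 28: x=-0.177, v=-0.380, θ₁=0.037, ω₁=0.151, θ₂=0.018, ω₂=0.170
apply F[28]=+2.087 → step 29: x=-0.184, v=-0.362, θ₁=0.040, ω₁=0.127, θ₂=0.022, ω₂=0.154
apply F[29]=+2.083 → step 30: x=-0.191, v=-0.344, θ₁=0.042, ω₁=0.105, θ₂=0.025, ω₂=0.138
apply F[30]=+2.068 → step 31: x=-0.198, v=-0.326, θ₁=0.044, ω₁=0.085, θ₂=0.027, ω₂=0.123
apply F[31]=+2.041 → step 32: x=-0.204, v=-0.309, θ₁=0.046, ω₁=0.067, θ₂=0.029, ω₂=0.109
apply F[32]=+2.007 → step 33: x=-0.210, v=-0.293, θ₁=0.047, ω₁=0.051, θ₂=0.032, ω₂=0.095
apply F[33]=+1.968 → step 34: x=-0.216, v=-0.276, θ₁=0.048, ω₁=0.037, θ₂=0.033, ω₂=0.082
apply F[34]=+1.925 → step 35: x=-0.221, v=-0.261, θ₁=0.048, ω₁=0.024, θ₂=0.035, ω₂=0.070
Max |angle| over trajectory = 0.134 rad; bound = 0.181 → within bound.

Answer: yes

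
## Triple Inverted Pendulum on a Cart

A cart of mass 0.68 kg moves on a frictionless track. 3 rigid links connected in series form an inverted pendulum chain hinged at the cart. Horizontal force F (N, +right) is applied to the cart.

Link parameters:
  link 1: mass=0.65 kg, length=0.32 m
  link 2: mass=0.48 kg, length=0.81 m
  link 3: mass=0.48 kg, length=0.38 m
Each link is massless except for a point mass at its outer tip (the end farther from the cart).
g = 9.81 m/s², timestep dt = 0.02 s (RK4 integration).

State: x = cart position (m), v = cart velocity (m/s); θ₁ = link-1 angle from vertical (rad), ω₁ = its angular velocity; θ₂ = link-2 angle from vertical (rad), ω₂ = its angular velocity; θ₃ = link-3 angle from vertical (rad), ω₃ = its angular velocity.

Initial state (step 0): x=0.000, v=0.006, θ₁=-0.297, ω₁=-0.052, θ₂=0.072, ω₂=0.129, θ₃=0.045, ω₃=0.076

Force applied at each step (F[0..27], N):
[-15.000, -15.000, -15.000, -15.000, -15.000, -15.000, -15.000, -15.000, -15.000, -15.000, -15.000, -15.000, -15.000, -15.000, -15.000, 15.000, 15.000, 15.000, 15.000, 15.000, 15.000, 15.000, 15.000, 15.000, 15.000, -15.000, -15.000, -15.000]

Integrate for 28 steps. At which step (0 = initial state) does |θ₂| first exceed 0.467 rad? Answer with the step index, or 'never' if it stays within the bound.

apply F[0]=-15.000 → step 1: x=-0.003, v=-0.279, θ₁=-0.295, ω₁=0.269, θ₂=0.077, ω₂=0.387, θ₃=0.046, ω₃=0.044
apply F[1]=-15.000 → step 2: x=-0.011, v=-0.568, θ₁=-0.286, ω₁=0.612, θ₂=0.087, ω₂=0.645, θ₃=0.047, ω₃=0.006
apply F[2]=-15.000 → step 3: x=-0.026, v=-0.867, θ₁=-0.270, ω₁=1.007, θ₂=0.103, ω₂=0.900, θ₃=0.046, ω₃=-0.044
apply F[3]=-15.000 → step 4: x=-0.046, v=-1.182, θ₁=-0.245, ω₁=1.486, θ₂=0.123, ω₂=1.148, θ₃=0.045, ω₃=-0.110
apply F[4]=-15.000 → step 5: x=-0.073, v=-1.518, θ₁=-0.210, ω₁=2.090, θ₂=0.149, ω₂=1.379, θ₃=0.042, ω₃=-0.193
apply F[5]=-15.000 → step 6: x=-0.107, v=-1.884, θ₁=-0.160, ω₁=2.872, θ₂=0.178, ω₂=1.580, θ₃=0.037, ω₃=-0.286
apply F[6]=-15.000 → step 7: x=-0.149, v=-2.286, θ₁=-0.093, ω₁=3.889, θ₂=0.212, ω₂=1.723, θ₃=0.030, ω₃=-0.371
apply F[7]=-15.000 → step 8: x=-0.199, v=-2.719, θ₁=-0.003, ω₁=5.173, θ₂=0.247, ω₂=1.773, θ₃=0.023, ω₃=-0.398
apply F[8]=-15.000 → step 9: x=-0.257, v=-3.148, θ₁=0.115, ω₁=6.623, θ₂=0.282, ω₂=1.704, θ₃=0.015, ω₃=-0.283
apply F[9]=-15.000 → step 10: x=-0.324, v=-3.489, θ₁=0.261, ω₁=7.897, θ₂=0.314, ω₂=1.555, θ₃=0.013, ω₃=0.058
apply F[10]=-15.000 → step 11: x=-0.396, v=-3.674, θ₁=0.427, ω₁=8.627, θ₂=0.344, ω₂=1.453, θ₃=0.019, ω₃=0.584
apply F[11]=-15.000 → step 12: x=-0.470, v=-3.727, θ₁=0.602, ω₁=8.838, θ₂=0.373, ω₂=1.483, θ₃=0.036, ω₃=1.151
apply F[12]=-15.000 → step 13: x=-0.544, v=-3.711, θ₁=0.779, ω₁=8.787, θ₂=0.404, ω₂=1.641, θ₃=0.065, ω₃=1.669
apply F[13]=-15.000 → step 14: x=-0.618, v=-3.665, θ₁=0.953, ω₁=8.653, θ₂=0.440, ω₂=1.890, θ₃=0.103, ω₃=2.120
apply F[14]=-15.000 → step 15: x=-0.691, v=-3.608, θ₁=1.125, ω₁=8.510, θ₂=0.480, ω₂=2.203, θ₃=0.149, ω₃=2.517
apply F[15]=+15.000 → step 16: x=-0.759, v=-3.154, θ₁=1.294, ω₁=8.452, θ₂=0.524, ω₂=2.187, θ₃=0.200, ω₃=2.590
apply F[16]=+15.000 → step 17: x=-0.817, v=-2.694, θ₁=1.464, ω₁=8.626, θ₂=0.568, ω₂=2.180, θ₃=0.253, ω₃=2.665
apply F[17]=+15.000 → step 18: x=-0.866, v=-2.206, θ₁=1.640, ω₁=9.018, θ₂=0.612, ω₂=2.200, θ₃=0.307, ω₃=2.747
apply F[18]=+15.000 → step 19: x=-0.905, v=-1.672, θ₁=1.827, ω₁=9.647, θ₂=0.656, ω₂=2.279, θ₃=0.363, ω₃=2.840
apply F[19]=+15.000 → step 20: x=-0.933, v=-1.065, θ₁=2.028, ω₁=10.578, θ₂=0.703, ω₂=2.461, θ₃=0.421, ω₃=2.944
apply F[20]=+15.000 → step 21: x=-0.947, v=-0.357, θ₁=2.253, ω₁=11.938, θ₂=0.756, ω₂=2.832, θ₃=0.481, ω₃=3.055
apply F[21]=+15.000 → step 22: x=-0.946, v=0.488, θ₁=2.510, ω₁=13.950, θ₂=0.819, ω₂=3.564, θ₃=0.543, ω₃=3.154
apply F[22]=+15.000 → step 23: x=-0.927, v=1.455, θ₁=2.817, ω₁=16.844, θ₂=0.903, ω₂=5.022, θ₃=0.606, ω₃=3.172
apply F[23]=+15.000 → step 24: x=-0.889, v=2.186, θ₁=3.185, ω₁=19.797, θ₂=1.028, ω₂=7.645, θ₃=0.668, ω₃=2.909
apply F[24]=+15.000 → step 25: x=-0.846, v=1.989, θ₁=3.586, ω₁=19.684, θ₂=1.210, ω₂=10.394, θ₃=0.722, ω₃=2.560
apply F[25]=-15.000 → step 26: x=-0.817, v=0.965, θ₁=3.938, ω₁=15.585, θ₂=1.427, ω₂=11.033, θ₃=0.782, ω₃=3.703
apply F[26]=-15.000 → step 27: x=-0.804, v=0.424, θ₁=4.217, ω₁=12.405, θ₂=1.645, ω₂=10.669, θ₃=0.877, ω₃=5.924
apply F[27]=-15.000 → step 28: x=-0.798, v=0.177, θ₁=4.439, ω₁=9.864, θ₂=1.852, ω₂=9.927, θ₃=1.021, ω₃=8.519
|θ₂| = 0.480 > 0.467 first at step 15.

Answer: 15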